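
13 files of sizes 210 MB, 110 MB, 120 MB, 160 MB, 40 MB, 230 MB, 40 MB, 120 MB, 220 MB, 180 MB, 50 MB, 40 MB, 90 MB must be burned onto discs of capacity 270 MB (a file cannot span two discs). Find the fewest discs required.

Total = 230 + 220 + 210 + 180 + 160 + 120 + 120 + 110 + 90 + 50 + 40 + 40 + 40 = 1610 MB.
Lower bound: ⌈1610/270⌉ = 6 discs.
A packing using 7 discs:
  disc 1: 230 + 40 = 270
  disc 2: 220 + 50 = 270
  disc 3: 210 + 40 = 250
  disc 4: 180 + 90 = 270
  disc 5: 160 + 110 = 270
  disc 6: 120 + 120 = 240
  disc 7: 40 = 40
No arrangement into 6 discs stays within capacity, so 7 is optimal.

7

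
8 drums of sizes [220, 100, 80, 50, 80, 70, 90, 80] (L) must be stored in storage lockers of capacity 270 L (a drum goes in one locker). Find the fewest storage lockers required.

3

Total = 220 + 100 + 90 + 80 + 80 + 80 + 70 + 50 = 770 L.
Lower bound: ⌈770/270⌉ = 3 storage lockers.
A packing using 3 storage lockers:
  locker 1: 220 + 50 = 270
  locker 2: 100 + 90 + 80 = 270
  locker 3: 80 + 80 + 70 = 230
This matches the lower bound, so 3 is optimal.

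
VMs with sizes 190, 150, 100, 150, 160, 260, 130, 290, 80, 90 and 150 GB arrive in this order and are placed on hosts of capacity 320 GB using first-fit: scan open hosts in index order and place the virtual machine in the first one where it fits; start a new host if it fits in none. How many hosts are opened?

6

  190 → host 1 (new)  [load 190/320]
  150 → host 2 (new)  [load 150/320]
  100 → host 1  [load 290/320]
  150 → host 2  [load 300/320]
  160 → host 3 (new)  [load 160/320]
  260 → host 4 (new)  [load 260/320]
  130 → host 3  [load 290/320]
  290 → host 5 (new)  [load 290/320]
  80 → host 6 (new)  [load 80/320]
  90 → host 6  [load 170/320]
  150 → host 6  [load 320/320]
6 hosts opened.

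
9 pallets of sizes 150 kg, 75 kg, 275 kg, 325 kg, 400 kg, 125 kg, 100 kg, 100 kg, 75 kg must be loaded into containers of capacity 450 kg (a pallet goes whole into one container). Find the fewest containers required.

4

Total = 400 + 325 + 275 + 150 + 125 + 100 + 100 + 75 + 75 = 1625 kg.
Lower bound: ⌈1625/450⌉ = 4 containers.
A packing using 4 containers:
  container 1: 400 = 400
  container 2: 325 + 125 = 450
  container 3: 275 + 150 = 425
  container 4: 100 + 100 + 75 + 75 = 350
This matches the lower bound, so 4 is optimal.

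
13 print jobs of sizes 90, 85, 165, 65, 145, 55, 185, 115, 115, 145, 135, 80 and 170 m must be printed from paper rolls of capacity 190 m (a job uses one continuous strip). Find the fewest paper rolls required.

Total = 185 + 170 + 165 + 145 + 145 + 135 + 115 + 115 + 90 + 85 + 80 + 65 + 55 = 1550 m.
Lower bound: ⌈1550/190⌉ = 9 paper rolls.
A packing using 10 paper rolls:
  roll 1: 185 = 185
  roll 2: 170 = 170
  roll 3: 165 = 165
  roll 4: 145 = 145
  roll 5: 145 = 145
  roll 6: 135 + 55 = 190
  roll 7: 115 + 65 = 180
  roll 8: 115 = 115
  roll 9: 90 + 85 = 175
  roll 10: 80 = 80
No arrangement into 9 paper rolls stays within capacity, so 10 is optimal.

10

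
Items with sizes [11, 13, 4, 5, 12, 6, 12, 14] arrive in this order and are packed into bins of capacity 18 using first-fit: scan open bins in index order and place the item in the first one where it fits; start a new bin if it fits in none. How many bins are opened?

5

  11 → bin 1 (new)  [load 11/18]
  13 → bin 2 (new)  [load 13/18]
  4 → bin 1  [load 15/18]
  5 → bin 2  [load 18/18]
  12 → bin 3 (new)  [load 12/18]
  6 → bin 3  [load 18/18]
  12 → bin 4 (new)  [load 12/18]
  14 → bin 5 (new)  [load 14/18]
5 bins opened.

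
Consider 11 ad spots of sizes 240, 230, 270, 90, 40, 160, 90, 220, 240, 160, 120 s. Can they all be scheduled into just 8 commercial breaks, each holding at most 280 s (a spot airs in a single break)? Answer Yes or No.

A valid assignment using 8 commercial breaks:
  break 1: 270 = 270
  break 2: 240 + 40 = 280
  break 3: 240 = 240
  break 4: 230 = 230
  break 5: 220 = 220
  break 6: 160 + 120 = 280
  break 7: 160 + 90 = 250
  break 8: 90 = 90
Every load is within 280 s, so 8 commercial breaks suffice.

Yes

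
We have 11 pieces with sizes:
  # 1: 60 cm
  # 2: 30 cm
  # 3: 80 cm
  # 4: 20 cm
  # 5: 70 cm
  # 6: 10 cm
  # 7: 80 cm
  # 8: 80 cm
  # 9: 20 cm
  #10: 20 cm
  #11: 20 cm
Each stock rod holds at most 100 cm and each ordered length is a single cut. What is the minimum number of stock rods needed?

Total = 80 + 80 + 80 + 70 + 60 + 30 + 20 + 20 + 20 + 20 + 10 = 490 cm.
Lower bound: ⌈490/100⌉ = 5 stock rods.
A packing using 5 stock rods:
  stock rod 1: 80 + 20 = 100
  stock rod 2: 80 + 20 = 100
  stock rod 3: 80 + 20 = 100
  stock rod 4: 70 + 30 = 100
  stock rod 5: 60 + 20 + 10 = 90
This matches the lower bound, so 5 is optimal.

5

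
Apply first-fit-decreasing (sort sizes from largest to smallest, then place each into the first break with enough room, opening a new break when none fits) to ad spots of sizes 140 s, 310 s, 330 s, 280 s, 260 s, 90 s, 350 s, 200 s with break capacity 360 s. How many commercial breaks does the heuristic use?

Sorted descending: 350, 330, 310, 280, 260, 200, 140, 90.
  350 → break 1 (new)  [load 350/360]
  330 → break 2 (new)  [load 330/360]
  310 → break 3 (new)  [load 310/360]
  280 → break 4 (new)  [load 280/360]
  260 → break 5 (new)  [load 260/360]
  200 → break 6 (new)  [load 200/360]
  140 → break 6  [load 340/360]
  90 → break 5  [load 350/360]
6 commercial breaks opened.

6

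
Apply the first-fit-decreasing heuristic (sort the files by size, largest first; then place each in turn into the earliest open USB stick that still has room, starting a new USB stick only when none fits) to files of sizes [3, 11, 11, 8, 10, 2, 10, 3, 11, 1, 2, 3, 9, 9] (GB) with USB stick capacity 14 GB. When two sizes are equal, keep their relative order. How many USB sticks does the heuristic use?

Sorted descending: 11, 11, 11, 10, 10, 9, 9, 8, 3, 3, 3, 2, 2, 1.
  11 → USB stick 1 (new)  [load 11/14]
  11 → USB stick 2 (new)  [load 11/14]
  11 → USB stick 3 (new)  [load 11/14]
  10 → USB stick 4 (new)  [load 10/14]
  10 → USB stick 5 (new)  [load 10/14]
  9 → USB stick 6 (new)  [load 9/14]
  9 → USB stick 7 (new)  [load 9/14]
  8 → USB stick 8 (new)  [load 8/14]
  3 → USB stick 1  [load 14/14]
  3 → USB stick 2  [load 14/14]
  3 → USB stick 3  [load 14/14]
  2 → USB stick 4  [load 12/14]
  2 → USB stick 4  [load 14/14]
  1 → USB stick 5  [load 11/14]
8 USB sticks opened.

8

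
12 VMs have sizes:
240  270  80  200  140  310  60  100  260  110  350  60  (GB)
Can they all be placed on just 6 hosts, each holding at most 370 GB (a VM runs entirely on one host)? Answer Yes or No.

Total = 2180 GB; ⌈2180/370⌉ = 6.
The bound of 6 does not rule out 6, but exhaustive search shows no assignment into 6 hosts of capacity 370 GB exists — the minimum is 7.

No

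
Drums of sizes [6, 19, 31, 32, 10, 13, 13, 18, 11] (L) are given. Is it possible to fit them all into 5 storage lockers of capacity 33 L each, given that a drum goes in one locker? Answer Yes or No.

Yes

A valid assignment using 5 storage lockers:
  locker 1: 32 = 32
  locker 2: 31 = 31
  locker 3: 19 + 13 = 32
  locker 4: 18 + 13 = 31
  locker 5: 11 + 10 + 6 = 27
Every load is within 33 L, so 5 storage lockers suffice.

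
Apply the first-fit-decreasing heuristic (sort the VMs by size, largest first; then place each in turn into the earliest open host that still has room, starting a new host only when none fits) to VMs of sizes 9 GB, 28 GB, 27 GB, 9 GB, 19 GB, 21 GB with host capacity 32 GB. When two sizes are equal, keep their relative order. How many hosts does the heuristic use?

4

Sorted descending: 28, 27, 21, 19, 9, 9.
  28 → host 1 (new)  [load 28/32]
  27 → host 2 (new)  [load 27/32]
  21 → host 3 (new)  [load 21/32]
  19 → host 4 (new)  [load 19/32]
  9 → host 3  [load 30/32]
  9 → host 4  [load 28/32]
4 hosts opened.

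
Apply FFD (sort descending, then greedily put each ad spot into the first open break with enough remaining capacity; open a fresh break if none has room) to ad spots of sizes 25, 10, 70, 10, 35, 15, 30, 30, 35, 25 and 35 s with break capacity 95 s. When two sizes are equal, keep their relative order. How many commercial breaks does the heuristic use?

Sorted descending: 70, 35, 35, 35, 30, 30, 25, 25, 15, 10, 10.
  70 → break 1 (new)  [load 70/95]
  35 → break 2 (new)  [load 35/95]
  35 → break 2  [load 70/95]
  35 → break 3 (new)  [load 35/95]
  30 → break 3  [load 65/95]
  30 → break 3  [load 95/95]
  25 → break 1  [load 95/95]
  25 → break 2  [load 95/95]
  15 → break 4 (new)  [load 15/95]
  10 → break 4  [load 25/95]
  10 → break 4  [load 35/95]
4 commercial breaks opened.

4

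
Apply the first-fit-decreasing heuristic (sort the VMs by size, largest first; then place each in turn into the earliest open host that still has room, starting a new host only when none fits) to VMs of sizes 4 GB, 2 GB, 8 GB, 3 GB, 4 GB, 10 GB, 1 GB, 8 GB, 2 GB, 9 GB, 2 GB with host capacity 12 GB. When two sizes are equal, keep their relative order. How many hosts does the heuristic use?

Sorted descending: 10, 9, 8, 8, 4, 4, 3, 2, 2, 2, 1.
  10 → host 1 (new)  [load 10/12]
  9 → host 2 (new)  [load 9/12]
  8 → host 3 (new)  [load 8/12]
  8 → host 4 (new)  [load 8/12]
  4 → host 3  [load 12/12]
  4 → host 4  [load 12/12]
  3 → host 2  [load 12/12]
  2 → host 1  [load 12/12]
  2 → host 5 (new)  [load 2/12]
  2 → host 5  [load 4/12]
  1 → host 5  [load 5/12]
5 hosts opened.

5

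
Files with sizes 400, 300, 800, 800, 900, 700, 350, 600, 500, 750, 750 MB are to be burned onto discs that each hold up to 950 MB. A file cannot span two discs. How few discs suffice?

9

Total = 900 + 800 + 800 + 750 + 750 + 700 + 600 + 500 + 400 + 350 + 300 = 6850 MB.
Lower bound: ⌈6850/950⌉ = 8 discs.
A packing using 9 discs:
  disc 1: 900 = 900
  disc 2: 800 = 800
  disc 3: 800 = 800
  disc 4: 750 = 750
  disc 5: 750 = 750
  disc 6: 700 = 700
  disc 7: 600 + 350 = 950
  disc 8: 500 + 400 = 900
  disc 9: 300 = 300
No arrangement into 8 discs stays within capacity, so 9 is optimal.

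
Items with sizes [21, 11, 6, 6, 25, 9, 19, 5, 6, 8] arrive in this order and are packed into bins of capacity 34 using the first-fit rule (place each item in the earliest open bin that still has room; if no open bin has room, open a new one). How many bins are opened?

  21 → bin 1 (new)  [load 21/34]
  11 → bin 1  [load 32/34]
  6 → bin 2 (new)  [load 6/34]
  6 → bin 2  [load 12/34]
  25 → bin 3 (new)  [load 25/34]
  9 → bin 2  [load 21/34]
  19 → bin 4 (new)  [load 19/34]
  5 → bin 2  [load 26/34]
  6 → bin 2  [load 32/34]
  8 → bin 3  [load 33/34]
4 bins opened.

4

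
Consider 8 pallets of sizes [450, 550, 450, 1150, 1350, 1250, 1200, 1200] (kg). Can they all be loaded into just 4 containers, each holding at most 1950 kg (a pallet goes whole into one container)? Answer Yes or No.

No

Total = 7600 kg; ⌈7600/1950⌉ = 4.
5 pallets each exceed half the capacity and cannot share a container, forcing at least 5 containers.
At least 5 containers are required, but only 4 are allowed.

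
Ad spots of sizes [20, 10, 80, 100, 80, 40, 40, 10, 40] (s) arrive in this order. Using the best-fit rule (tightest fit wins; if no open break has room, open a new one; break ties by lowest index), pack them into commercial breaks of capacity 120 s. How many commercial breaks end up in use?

4

  20 → break 1 (new)  [load 20/120]
  10 → break 1  [load 30/120]
  80 → break 1  [load 110/120]
  100 → break 2 (new)  [load 100/120]
  80 → break 3 (new)  [load 80/120]
  40 → break 3  [load 120/120]
  40 → break 4 (new)  [load 40/120]
  10 → break 1  [load 120/120]
  40 → break 4  [load 80/120]
4 commercial breaks opened.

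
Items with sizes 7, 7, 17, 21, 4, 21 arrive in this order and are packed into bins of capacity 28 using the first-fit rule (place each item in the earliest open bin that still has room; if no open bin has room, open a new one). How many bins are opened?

  7 → bin 1 (new)  [load 7/28]
  7 → bin 1  [load 14/28]
  17 → bin 2 (new)  [load 17/28]
  21 → bin 3 (new)  [load 21/28]
  4 → bin 1  [load 18/28]
  21 → bin 4 (new)  [load 21/28]
4 bins opened.

4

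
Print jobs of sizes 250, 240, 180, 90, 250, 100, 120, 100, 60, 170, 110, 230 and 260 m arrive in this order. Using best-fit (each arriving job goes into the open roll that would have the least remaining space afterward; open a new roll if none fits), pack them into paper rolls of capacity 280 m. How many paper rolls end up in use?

  250 → roll 1 (new)  [load 250/280]
  240 → roll 2 (new)  [load 240/280]
  180 → roll 3 (new)  [load 180/280]
  90 → roll 3  [load 270/280]
  250 → roll 4 (new)  [load 250/280]
  100 → roll 5 (new)  [load 100/280]
  120 → roll 5  [load 220/280]
  100 → roll 6 (new)  [load 100/280]
  60 → roll 5  [load 280/280]
  170 → roll 6  [load 270/280]
  110 → roll 7 (new)  [load 110/280]
  230 → roll 8 (new)  [load 230/280]
  260 → roll 9 (new)  [load 260/280]
9 paper rolls opened.

9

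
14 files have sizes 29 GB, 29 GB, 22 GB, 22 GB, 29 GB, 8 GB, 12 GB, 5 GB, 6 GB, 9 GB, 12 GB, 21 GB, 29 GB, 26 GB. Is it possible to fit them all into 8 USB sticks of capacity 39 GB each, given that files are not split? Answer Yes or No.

Yes

A valid assignment using 8 USB sticks:
  USB stick 1: 29 + 9 = 38
  USB stick 2: 29 + 8 = 37
  USB stick 3: 29 + 6 = 35
  USB stick 4: 29 + 5 = 34
  USB stick 5: 26 + 12 = 38
  USB stick 6: 22 + 12 = 34
  USB stick 7: 22 = 22
  USB stick 8: 21 = 21
Every load is within 39 GB, so 8 USB sticks suffice.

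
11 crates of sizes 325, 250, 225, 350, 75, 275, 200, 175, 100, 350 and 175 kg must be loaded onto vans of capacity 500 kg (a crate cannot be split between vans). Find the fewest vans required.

Total = 350 + 350 + 325 + 275 + 250 + 225 + 200 + 175 + 175 + 100 + 75 = 2500 kg.
Lower bound: ⌈2500/500⌉ = 5 vans.
A packing using 6 vans:
  van 1: 350 + 100 = 450
  van 2: 350 + 75 = 425
  van 3: 325 + 175 = 500
  van 4: 275 + 225 = 500
  van 5: 250 + 200 = 450
  van 6: 175 = 175
No arrangement into 5 vans stays within capacity, so 6 is optimal.

6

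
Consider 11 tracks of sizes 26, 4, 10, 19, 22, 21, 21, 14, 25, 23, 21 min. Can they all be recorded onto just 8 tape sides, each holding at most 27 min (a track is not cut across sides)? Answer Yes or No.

Total = 206 min; ⌈206/27⌉ = 8.
9 tracks each exceed half the capacity and cannot share a side, forcing at least 9 tape sides.
At least 9 tape sides are required, but only 8 are allowed.

No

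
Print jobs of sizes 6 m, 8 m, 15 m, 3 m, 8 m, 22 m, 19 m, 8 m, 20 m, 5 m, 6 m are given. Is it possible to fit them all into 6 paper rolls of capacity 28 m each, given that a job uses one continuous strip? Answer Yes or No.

Yes

A valid assignment using 5 paper rolls:
  roll 1: 22 + 6 = 28
  roll 2: 20 + 8 = 28
  roll 3: 19 + 8 = 27
  roll 4: 15 + 8 + 5 = 28
  roll 5: 6 + 3 = 9
That uses only 5 ≤ 6, so 6 paper rolls are enough.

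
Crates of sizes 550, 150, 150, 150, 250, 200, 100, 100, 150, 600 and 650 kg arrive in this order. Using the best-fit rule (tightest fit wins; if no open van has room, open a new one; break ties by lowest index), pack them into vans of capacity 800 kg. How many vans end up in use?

5

  550 → van 1 (new)  [load 550/800]
  150 → van 1  [load 700/800]
  150 → van 2 (new)  [load 150/800]
  150 → van 2  [load 300/800]
  250 → van 2  [load 550/800]
  200 → van 2  [load 750/800]
  100 → van 1  [load 800/800]
  100 → van 3 (new)  [load 100/800]
  150 → van 3  [load 250/800]
  600 → van 4 (new)  [load 600/800]
  650 → van 5 (new)  [load 650/800]
5 vans opened.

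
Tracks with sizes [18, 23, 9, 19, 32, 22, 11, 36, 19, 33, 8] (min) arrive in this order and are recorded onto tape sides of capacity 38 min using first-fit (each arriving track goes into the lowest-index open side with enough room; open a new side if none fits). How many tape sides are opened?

  18 → side 1 (new)  [load 18/38]
  23 → side 2 (new)  [load 23/38]
  9 → side 1  [load 27/38]
  19 → side 3 (new)  [load 19/38]
  32 → side 4 (new)  [load 32/38]
  22 → side 5 (new)  [load 22/38]
  11 → side 1  [load 38/38]
  36 → side 6 (new)  [load 36/38]
  19 → side 3  [load 38/38]
  33 → side 7 (new)  [load 33/38]
  8 → side 2  [load 31/38]
7 tape sides opened.

7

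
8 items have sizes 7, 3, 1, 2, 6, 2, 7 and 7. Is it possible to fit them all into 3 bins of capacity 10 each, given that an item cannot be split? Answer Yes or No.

No

Total = 35; ⌈35/10⌉ = 4.
At least 4 bins are required, but only 3 are allowed.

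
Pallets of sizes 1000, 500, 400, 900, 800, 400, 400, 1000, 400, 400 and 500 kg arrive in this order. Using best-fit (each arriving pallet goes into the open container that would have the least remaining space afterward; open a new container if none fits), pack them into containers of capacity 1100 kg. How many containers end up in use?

  1000 → container 1 (new)  [load 1000/1100]
  500 → container 2 (new)  [load 500/1100]
  400 → container 2  [load 900/1100]
  900 → container 3 (new)  [load 900/1100]
  800 → container 4 (new)  [load 800/1100]
  400 → container 5 (new)  [load 400/1100]
  400 → container 5  [load 800/1100]
  1000 → container 6 (new)  [load 1000/1100]
  400 → container 7 (new)  [load 400/1100]
  400 → container 7  [load 800/1100]
  500 → container 8 (new)  [load 500/1100]
8 containers opened.

8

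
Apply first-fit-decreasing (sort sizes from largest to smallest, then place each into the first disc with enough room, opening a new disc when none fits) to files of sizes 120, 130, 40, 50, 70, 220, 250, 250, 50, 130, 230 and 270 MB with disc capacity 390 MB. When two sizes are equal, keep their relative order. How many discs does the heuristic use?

Sorted descending: 270, 250, 250, 230, 220, 130, 130, 120, 70, 50, 50, 40.
  270 → disc 1 (new)  [load 270/390]
  250 → disc 2 (new)  [load 250/390]
  250 → disc 3 (new)  [load 250/390]
  230 → disc 4 (new)  [load 230/390]
  220 → disc 5 (new)  [load 220/390]
  130 → disc 2  [load 380/390]
  130 → disc 3  [load 380/390]
  120 → disc 1  [load 390/390]
  70 → disc 4  [load 300/390]
  50 → disc 4  [load 350/390]
  50 → disc 5  [load 270/390]
  40 → disc 4  [load 390/390]
5 discs opened.

5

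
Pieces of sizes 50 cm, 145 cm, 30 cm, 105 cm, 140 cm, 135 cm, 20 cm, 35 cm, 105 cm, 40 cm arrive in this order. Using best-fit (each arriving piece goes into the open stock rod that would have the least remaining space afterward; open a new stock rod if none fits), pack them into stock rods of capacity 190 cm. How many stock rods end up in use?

5

  50 → stock rod 1 (new)  [load 50/190]
  145 → stock rod 2 (new)  [load 145/190]
  30 → stock rod 2  [load 175/190]
  105 → stock rod 1  [load 155/190]
  140 → stock rod 3 (new)  [load 140/190]
  135 → stock rod 4 (new)  [load 135/190]
  20 → stock rod 1  [load 175/190]
  35 → stock rod 3  [load 175/190]
  105 → stock rod 5 (new)  [load 105/190]
  40 → stock rod 4  [load 175/190]
5 stock rods opened.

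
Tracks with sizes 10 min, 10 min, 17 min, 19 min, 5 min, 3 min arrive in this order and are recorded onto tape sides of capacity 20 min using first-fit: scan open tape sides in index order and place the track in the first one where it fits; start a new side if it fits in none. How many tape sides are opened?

4

  10 → side 1 (new)  [load 10/20]
  10 → side 1  [load 20/20]
  17 → side 2 (new)  [load 17/20]
  19 → side 3 (new)  [load 19/20]
  5 → side 4 (new)  [load 5/20]
  3 → side 2  [load 20/20]
4 tape sides opened.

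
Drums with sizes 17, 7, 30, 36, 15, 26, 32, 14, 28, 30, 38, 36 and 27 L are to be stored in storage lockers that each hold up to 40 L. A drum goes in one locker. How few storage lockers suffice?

Total = 38 + 36 + 36 + 32 + 30 + 30 + 28 + 27 + 26 + 17 + 15 + 14 + 7 = 336 L.
Lower bound: ⌈336/40⌉ = 9 storage lockers.
A packing using 10 storage lockers:
  locker 1: 38 = 38
  locker 2: 36 = 36
  locker 3: 36 = 36
  locker 4: 32 + 7 = 39
  locker 5: 30 = 30
  locker 6: 30 = 30
  locker 7: 28 = 28
  locker 8: 27 = 27
  locker 9: 26 + 14 = 40
  locker 10: 17 + 15 = 32
No arrangement into 9 storage lockers stays within capacity, so 10 is optimal.

10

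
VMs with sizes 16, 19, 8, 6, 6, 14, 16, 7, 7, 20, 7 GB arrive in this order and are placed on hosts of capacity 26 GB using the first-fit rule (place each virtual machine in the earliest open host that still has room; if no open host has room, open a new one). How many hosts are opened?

  16 → host 1 (new)  [load 16/26]
  19 → host 2 (new)  [load 19/26]
  8 → host 1  [load 24/26]
  6 → host 2  [load 25/26]
  6 → host 3 (new)  [load 6/26]
  14 → host 3  [load 20/26]
  16 → host 4 (new)  [load 16/26]
  7 → host 4  [load 23/26]
  7 → host 5 (new)  [load 7/26]
  20 → host 6 (new)  [load 20/26]
  7 → host 5  [load 14/26]
6 hosts opened.

6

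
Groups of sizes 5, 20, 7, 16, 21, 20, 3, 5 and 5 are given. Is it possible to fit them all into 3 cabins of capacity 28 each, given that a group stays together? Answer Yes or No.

No

Total = 102; ⌈102/28⌉ = 4.
At least 4 cabins are required, but only 3 are allowed.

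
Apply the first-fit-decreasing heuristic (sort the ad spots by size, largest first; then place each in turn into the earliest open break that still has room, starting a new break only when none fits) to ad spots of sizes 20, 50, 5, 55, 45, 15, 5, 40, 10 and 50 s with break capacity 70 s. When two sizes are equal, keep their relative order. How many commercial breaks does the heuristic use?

Sorted descending: 55, 50, 50, 45, 40, 20, 15, 10, 5, 5.
  55 → break 1 (new)  [load 55/70]
  50 → break 2 (new)  [load 50/70]
  50 → break 3 (new)  [load 50/70]
  45 → break 4 (new)  [load 45/70]
  40 → break 5 (new)  [load 40/70]
  20 → break 2  [load 70/70]
  15 → break 1  [load 70/70]
  10 → break 3  [load 60/70]
  5 → break 3  [load 65/70]
  5 → break 3  [load 70/70]
5 commercial breaks opened.

5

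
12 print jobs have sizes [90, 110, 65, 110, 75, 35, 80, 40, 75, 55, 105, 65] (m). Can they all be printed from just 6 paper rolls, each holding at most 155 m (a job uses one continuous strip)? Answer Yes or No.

Total = 905 m; ⌈905/155⌉ = 6.
The bound of 6 does not rule out 6, but exhaustive search shows no assignment into 6 paper rolls of capacity 155 m exists — the minimum is 7.

No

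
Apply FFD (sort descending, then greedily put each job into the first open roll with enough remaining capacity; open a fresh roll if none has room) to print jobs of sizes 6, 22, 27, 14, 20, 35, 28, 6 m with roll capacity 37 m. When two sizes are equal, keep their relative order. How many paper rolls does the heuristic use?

5

Sorted descending: 35, 28, 27, 22, 20, 14, 6, 6.
  35 → roll 1 (new)  [load 35/37]
  28 → roll 2 (new)  [load 28/37]
  27 → roll 3 (new)  [load 27/37]
  22 → roll 4 (new)  [load 22/37]
  20 → roll 5 (new)  [load 20/37]
  14 → roll 4  [load 36/37]
  6 → roll 2  [load 34/37]
  6 → roll 3  [load 33/37]
5 paper rolls opened.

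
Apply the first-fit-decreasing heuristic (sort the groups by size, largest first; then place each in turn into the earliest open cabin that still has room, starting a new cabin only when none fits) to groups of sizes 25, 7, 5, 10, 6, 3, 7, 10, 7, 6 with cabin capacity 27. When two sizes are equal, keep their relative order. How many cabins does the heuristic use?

4

Sorted descending: 25, 10, 10, 7, 7, 7, 6, 6, 5, 3.
  25 → cabin 1 (new)  [load 25/27]
  10 → cabin 2 (new)  [load 10/27]
  10 → cabin 2  [load 20/27]
  7 → cabin 2  [load 27/27]
  7 → cabin 3 (new)  [load 7/27]
  7 → cabin 3  [load 14/27]
  6 → cabin 3  [load 20/27]
  6 → cabin 3  [load 26/27]
  5 → cabin 4 (new)  [load 5/27]
  3 → cabin 4  [load 8/27]
4 cabins opened.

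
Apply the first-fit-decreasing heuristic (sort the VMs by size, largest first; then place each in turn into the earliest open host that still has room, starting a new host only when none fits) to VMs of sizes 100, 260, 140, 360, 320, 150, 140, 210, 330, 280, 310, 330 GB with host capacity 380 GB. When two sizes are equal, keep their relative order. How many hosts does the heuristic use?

9

Sorted descending: 360, 330, 330, 320, 310, 280, 260, 210, 150, 140, 140, 100.
  360 → host 1 (new)  [load 360/380]
  330 → host 2 (new)  [load 330/380]
  330 → host 3 (new)  [load 330/380]
  320 → host 4 (new)  [load 320/380]
  310 → host 5 (new)  [load 310/380]
  280 → host 6 (new)  [load 280/380]
  260 → host 7 (new)  [load 260/380]
  210 → host 8 (new)  [load 210/380]
  150 → host 8  [load 360/380]
  140 → host 9 (new)  [load 140/380]
  140 → host 9  [load 280/380]
  100 → host 6  [load 380/380]
9 hosts opened.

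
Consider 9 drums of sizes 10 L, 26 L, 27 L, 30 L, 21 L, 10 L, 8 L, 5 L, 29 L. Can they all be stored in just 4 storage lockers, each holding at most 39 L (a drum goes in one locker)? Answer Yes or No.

No

Total = 166 L; ⌈166/39⌉ = 5.
At least 5 storage lockers are required, but only 4 are allowed.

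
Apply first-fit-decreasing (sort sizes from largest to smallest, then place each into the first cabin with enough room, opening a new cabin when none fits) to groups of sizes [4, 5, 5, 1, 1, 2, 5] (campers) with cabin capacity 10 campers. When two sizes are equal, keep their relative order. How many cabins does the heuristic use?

3

Sorted descending: 5, 5, 5, 4, 2, 1, 1.
  5 → cabin 1 (new)  [load 5/10]
  5 → cabin 1  [load 10/10]
  5 → cabin 2 (new)  [load 5/10]
  4 → cabin 2  [load 9/10]
  2 → cabin 3 (new)  [load 2/10]
  1 → cabin 2  [load 10/10]
  1 → cabin 3  [load 3/10]
3 cabins opened.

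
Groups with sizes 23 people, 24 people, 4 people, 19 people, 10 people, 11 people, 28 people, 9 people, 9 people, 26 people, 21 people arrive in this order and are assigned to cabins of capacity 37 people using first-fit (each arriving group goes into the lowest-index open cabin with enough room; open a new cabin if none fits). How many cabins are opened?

6

  23 → cabin 1 (new)  [load 23/37]
  24 → cabin 2 (new)  [load 24/37]
  4 → cabin 1  [load 27/37]
  19 → cabin 3 (new)  [load 19/37]
  10 → cabin 1  [load 37/37]
  11 → cabin 2  [load 35/37]
  28 → cabin 4 (new)  [load 28/37]
  9 → cabin 3  [load 28/37]
  9 → cabin 3  [load 37/37]
  26 → cabin 5 (new)  [load 26/37]
  21 → cabin 6 (new)  [load 21/37]
6 cabins opened.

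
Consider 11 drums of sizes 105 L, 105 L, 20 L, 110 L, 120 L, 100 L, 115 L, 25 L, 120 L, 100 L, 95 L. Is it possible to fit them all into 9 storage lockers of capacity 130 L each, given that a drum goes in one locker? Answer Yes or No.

A valid assignment using 9 storage lockers:
  locker 1: 120 = 120
  locker 2: 120 = 120
  locker 3: 115 = 115
  locker 4: 110 + 20 = 130
  locker 5: 105 + 25 = 130
  locker 6: 105 = 105
  locker 7: 100 = 100
  locker 8: 100 = 100
  locker 9: 95 = 95
Every load is within 130 L, so 9 storage lockers suffice.

Yes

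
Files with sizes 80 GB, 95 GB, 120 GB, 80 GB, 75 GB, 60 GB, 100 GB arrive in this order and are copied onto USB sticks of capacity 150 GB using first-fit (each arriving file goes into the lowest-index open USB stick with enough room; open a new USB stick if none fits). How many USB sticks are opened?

  80 → USB stick 1 (new)  [load 80/150]
  95 → USB stick 2 (new)  [load 95/150]
  120 → USB stick 3 (new)  [load 120/150]
  80 → USB stick 4 (new)  [load 80/150]
  75 → USB stick 5 (new)  [load 75/150]
  60 → USB stick 1  [load 140/150]
  100 → USB stick 6 (new)  [load 100/150]
6 USB sticks opened.

6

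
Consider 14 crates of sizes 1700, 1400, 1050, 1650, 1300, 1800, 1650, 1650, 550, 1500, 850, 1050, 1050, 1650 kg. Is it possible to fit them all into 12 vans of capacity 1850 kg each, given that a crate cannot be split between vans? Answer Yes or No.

Total = 18850 kg; ⌈18850/1850⌉ = 11.
12 crates each exceed half the capacity and cannot share a van, forcing at least 12 vans.
The bound of 12 does not rule out 12, but exhaustive search shows no assignment into 12 vans of capacity 1850 kg exists — the minimum is 13.

No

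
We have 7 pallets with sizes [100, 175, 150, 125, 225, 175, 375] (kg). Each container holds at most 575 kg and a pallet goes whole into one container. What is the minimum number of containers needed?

3

Total = 375 + 225 + 175 + 175 + 150 + 125 + 100 = 1325 kg.
Lower bound: ⌈1325/575⌉ = 3 containers.
A packing using 3 containers:
  container 1: 375 + 175 = 550
  container 2: 225 + 175 + 150 = 550
  container 3: 125 + 100 = 225
This matches the lower bound, so 3 is optimal.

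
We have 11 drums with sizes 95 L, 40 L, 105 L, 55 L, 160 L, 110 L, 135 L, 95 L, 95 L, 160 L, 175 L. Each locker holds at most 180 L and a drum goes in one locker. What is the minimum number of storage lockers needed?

9

Total = 175 + 160 + 160 + 135 + 110 + 105 + 95 + 95 + 95 + 55 + 40 = 1225 L.
Lower bound: ⌈1225/180⌉ = 7 storage lockers.
Also, 9 drums each exceed 90 L, and no two of those can share a locker, so at least 9 storage lockers are needed.
A packing using 9 storage lockers:
  locker 1: 175 = 175
  locker 2: 160 = 160
  locker 3: 160 = 160
  locker 4: 135 + 40 = 175
  locker 5: 110 + 55 = 165
  locker 6: 105 = 105
  locker 7: 95 = 95
  locker 8: 95 = 95
  locker 9: 95 = 95
This matches the lower bound, so 9 is optimal.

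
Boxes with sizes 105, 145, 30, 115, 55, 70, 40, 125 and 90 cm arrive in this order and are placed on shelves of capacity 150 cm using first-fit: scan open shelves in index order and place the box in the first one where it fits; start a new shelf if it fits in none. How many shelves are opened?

  105 → shelf 1 (new)  [load 105/150]
  145 → shelf 2 (new)  [load 145/150]
  30 → shelf 1  [load 135/150]
  115 → shelf 3 (new)  [load 115/150]
  55 → shelf 4 (new)  [load 55/150]
  70 → shelf 4  [load 125/150]
  40 → shelf 5 (new)  [load 40/150]
  125 → shelf 6 (new)  [load 125/150]
  90 → shelf 5  [load 130/150]
6 shelves opened.

6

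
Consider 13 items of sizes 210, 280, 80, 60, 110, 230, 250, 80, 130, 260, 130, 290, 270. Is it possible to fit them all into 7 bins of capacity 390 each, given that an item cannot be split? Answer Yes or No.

Yes

A valid assignment using 7 bins:
  bin 1: 290 + 80 = 370
  bin 2: 280 + 110 = 390
  bin 3: 270 + 80 = 350
  bin 4: 260 + 130 = 390
  bin 5: 250 + 130 = 380
  bin 6: 230 + 60 = 290
  bin 7: 210 = 210
Every load is within 390, so 7 bins suffice.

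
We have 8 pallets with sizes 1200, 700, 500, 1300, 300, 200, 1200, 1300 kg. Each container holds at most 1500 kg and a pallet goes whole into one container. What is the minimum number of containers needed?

5

Total = 1300 + 1300 + 1200 + 1200 + 700 + 500 + 300 + 200 = 6700 kg.
Lower bound: ⌈6700/1500⌉ = 5 containers.
A packing using 5 containers:
  container 1: 1300 + 200 = 1500
  container 2: 1300 = 1300
  container 3: 1200 + 300 = 1500
  container 4: 1200 = 1200
  container 5: 700 + 500 = 1200
This matches the lower bound, so 5 is optimal.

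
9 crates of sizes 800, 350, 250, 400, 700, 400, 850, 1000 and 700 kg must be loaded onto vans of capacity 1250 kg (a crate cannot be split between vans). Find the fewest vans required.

Total = 1000 + 850 + 800 + 700 + 700 + 400 + 400 + 350 + 250 = 5450 kg.
Lower bound: ⌈5450/1250⌉ = 5 vans.
A packing using 5 vans:
  van 1: 1000 + 250 = 1250
  van 2: 850 + 400 = 1250
  van 3: 800 + 400 = 1200
  van 4: 700 + 350 = 1050
  van 5: 700 = 700
This matches the lower bound, so 5 is optimal.

5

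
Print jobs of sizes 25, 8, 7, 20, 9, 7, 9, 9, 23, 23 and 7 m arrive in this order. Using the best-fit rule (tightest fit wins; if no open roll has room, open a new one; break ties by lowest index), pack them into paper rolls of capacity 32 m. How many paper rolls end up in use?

  25 → roll 1 (new)  [load 25/32]
  8 → roll 2 (new)  [load 8/32]
  7 → roll 1  [load 32/32]
  20 → roll 2  [load 28/32]
  9 → roll 3 (new)  [load 9/32]
  7 → roll 3  [load 16/32]
  9 → roll 3  [load 25/32]
  9 → roll 4 (new)  [load 9/32]
  23 → roll 4  [load 32/32]
  23 → roll 5 (new)  [load 23/32]
  7 → roll 3  [load 32/32]
5 paper rolls opened.

5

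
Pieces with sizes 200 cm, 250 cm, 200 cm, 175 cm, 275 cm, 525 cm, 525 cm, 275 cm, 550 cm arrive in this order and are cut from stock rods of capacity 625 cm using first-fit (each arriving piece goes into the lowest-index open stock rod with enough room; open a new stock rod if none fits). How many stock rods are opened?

  200 → stock rod 1 (new)  [load 200/625]
  250 → stock rod 1  [load 450/625]
  200 → stock rod 2 (new)  [load 200/625]
  175 → stock rod 1  [load 625/625]
  275 → stock rod 2  [load 475/625]
  525 → stock rod 3 (new)  [load 525/625]
  525 → stock rod 4 (new)  [load 525/625]
  275 → stock rod 5 (new)  [load 275/625]
  550 → stock rod 6 (new)  [load 550/625]
6 stock rods opened.

6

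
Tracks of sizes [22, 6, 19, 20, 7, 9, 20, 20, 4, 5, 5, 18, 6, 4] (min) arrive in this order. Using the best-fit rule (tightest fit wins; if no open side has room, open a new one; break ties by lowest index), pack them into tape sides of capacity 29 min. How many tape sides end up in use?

  22 → side 1 (new)  [load 22/29]
  6 → side 1  [load 28/29]
  19 → side 2 (new)  [load 19/29]
  20 → side 3 (new)  [load 20/29]
  7 → side 3  [load 27/29]
  9 → side 2  [load 28/29]
  20 → side 4 (new)  [load 20/29]
  20 → side 5 (new)  [load 20/29]
  4 → side 4  [load 24/29]
  5 → side 4  [load 29/29]
  5 → side 5  [load 25/29]
  18 → side 6 (new)  [load 18/29]
  6 → side 6  [load 24/29]
  4 → side 5  [load 29/29]
6 tape sides opened.

6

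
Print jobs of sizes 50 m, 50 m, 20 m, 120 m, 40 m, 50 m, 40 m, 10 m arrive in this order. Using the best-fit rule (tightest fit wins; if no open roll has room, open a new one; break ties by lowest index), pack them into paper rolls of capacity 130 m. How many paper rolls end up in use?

3

  50 → roll 1 (new)  [load 50/130]
  50 → roll 1  [load 100/130]
  20 → roll 1  [load 120/130]
  120 → roll 2 (new)  [load 120/130]
  40 → roll 3 (new)  [load 40/130]
  50 → roll 3  [load 90/130]
  40 → roll 3  [load 130/130]
  10 → roll 1  [load 130/130]
3 paper rolls opened.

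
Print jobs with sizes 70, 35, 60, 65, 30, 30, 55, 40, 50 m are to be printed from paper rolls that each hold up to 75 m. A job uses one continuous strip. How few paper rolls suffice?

7

Total = 70 + 65 + 60 + 55 + 50 + 40 + 35 + 30 + 30 = 435 m.
Lower bound: ⌈435/75⌉ = 6 paper rolls.
A packing using 7 paper rolls:
  roll 1: 70 = 70
  roll 2: 65 = 65
  roll 3: 60 = 60
  roll 4: 55 = 55
  roll 5: 50 = 50
  roll 6: 40 + 35 = 75
  roll 7: 30 + 30 = 60
No arrangement into 6 paper rolls stays within capacity, so 7 is optimal.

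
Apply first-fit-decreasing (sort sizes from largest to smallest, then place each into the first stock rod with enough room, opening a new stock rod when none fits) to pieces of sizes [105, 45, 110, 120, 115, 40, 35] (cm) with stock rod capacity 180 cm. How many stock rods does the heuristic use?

Sorted descending: 120, 115, 110, 105, 45, 40, 35.
  120 → stock rod 1 (new)  [load 120/180]
  115 → stock rod 2 (new)  [load 115/180]
  110 → stock rod 3 (new)  [load 110/180]
  105 → stock rod 4 (new)  [load 105/180]
  45 → stock rod 1  [load 165/180]
  40 → stock rod 2  [load 155/180]
  35 → stock rod 3  [load 145/180]
4 stock rods opened.

4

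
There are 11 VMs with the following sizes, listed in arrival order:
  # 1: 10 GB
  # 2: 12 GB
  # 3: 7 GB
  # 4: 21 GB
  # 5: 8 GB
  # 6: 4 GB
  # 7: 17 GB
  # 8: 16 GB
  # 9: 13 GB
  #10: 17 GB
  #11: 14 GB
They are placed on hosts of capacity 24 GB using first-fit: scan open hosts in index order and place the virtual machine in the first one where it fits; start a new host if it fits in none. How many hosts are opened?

8

  10 → host 1 (new)  [load 10/24]
  12 → host 1  [load 22/24]
  7 → host 2 (new)  [load 7/24]
  21 → host 3 (new)  [load 21/24]
  8 → host 2  [load 15/24]
  4 → host 2  [load 19/24]
  17 → host 4 (new)  [load 17/24]
  16 → host 5 (new)  [load 16/24]
  13 → host 6 (new)  [load 13/24]
  17 → host 7 (new)  [load 17/24]
  14 → host 8 (new)  [load 14/24]
8 hosts opened.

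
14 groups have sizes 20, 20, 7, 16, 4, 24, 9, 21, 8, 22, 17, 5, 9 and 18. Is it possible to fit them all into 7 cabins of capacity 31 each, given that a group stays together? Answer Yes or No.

No

Total = 200; ⌈200/31⌉ = 7.
8 groups each exceed half the capacity and cannot share a cabin, forcing at least 8 cabins.
At least 8 cabins are required, but only 7 are allowed.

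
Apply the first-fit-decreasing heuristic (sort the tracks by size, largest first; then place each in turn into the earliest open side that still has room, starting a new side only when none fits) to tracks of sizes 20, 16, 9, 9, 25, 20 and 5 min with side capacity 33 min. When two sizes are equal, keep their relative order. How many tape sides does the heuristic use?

Sorted descending: 25, 20, 20, 16, 9, 9, 5.
  25 → side 1 (new)  [load 25/33]
  20 → side 2 (new)  [load 20/33]
  20 → side 3 (new)  [load 20/33]
  16 → side 4 (new)  [load 16/33]
  9 → side 2  [load 29/33]
  9 → side 3  [load 29/33]
  5 → side 1  [load 30/33]
4 tape sides opened.

4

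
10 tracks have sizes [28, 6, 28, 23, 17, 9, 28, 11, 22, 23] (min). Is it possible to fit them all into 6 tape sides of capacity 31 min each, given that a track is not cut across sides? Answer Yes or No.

Total = 195 min; ⌈195/31⌉ = 7.
At least 7 tape sides are required, but only 6 are allowed.

No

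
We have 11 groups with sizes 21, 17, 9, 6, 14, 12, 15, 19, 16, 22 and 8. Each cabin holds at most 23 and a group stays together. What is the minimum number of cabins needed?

8

Total = 22 + 21 + 19 + 17 + 16 + 15 + 14 + 12 + 9 + 8 + 6 = 159.
Lower bound: ⌈159/23⌉ = 7 cabins.
Also, 8 groups each exceed 23/2, and no two of those can share a cabin, so at least 8 cabins are needed.
A packing using 8 cabins:
  cabin 1: 22 = 22
  cabin 2: 21 = 21
  cabin 3: 19 = 19
  cabin 4: 17 + 6 = 23
  cabin 5: 16 = 16
  cabin 6: 15 + 8 = 23
  cabin 7: 14 + 9 = 23
  cabin 8: 12 = 12
This matches the lower bound, so 8 is optimal.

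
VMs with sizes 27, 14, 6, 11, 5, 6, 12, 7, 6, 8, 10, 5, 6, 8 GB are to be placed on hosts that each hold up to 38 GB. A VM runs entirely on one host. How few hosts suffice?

4

Total = 27 + 14 + 12 + 11 + 10 + 8 + 8 + 7 + 6 + 6 + 6 + 6 + 5 + 5 = 131 GB.
Lower bound: ⌈131/38⌉ = 4 hosts.
A packing using 4 hosts:
  host 1: 27 + 11 = 38
  host 2: 14 + 12 + 10 = 36
  host 3: 8 + 8 + 7 + 6 + 6 = 35
  host 4: 6 + 6 + 5 + 5 = 22
This matches the lower bound, so 4 is optimal.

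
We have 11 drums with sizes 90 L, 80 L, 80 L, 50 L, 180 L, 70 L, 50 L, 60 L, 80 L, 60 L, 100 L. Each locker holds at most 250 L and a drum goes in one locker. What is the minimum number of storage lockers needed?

Total = 180 + 100 + 90 + 80 + 80 + 80 + 70 + 60 + 60 + 50 + 50 = 900 L.
Lower bound: ⌈900/250⌉ = 4 storage lockers.
A packing using 4 storage lockers:
  locker 1: 180 + 70 = 250
  locker 2: 100 + 90 + 60 = 250
  locker 3: 80 + 80 + 80 = 240
  locker 4: 60 + 50 + 50 = 160
This matches the lower bound, so 4 is optimal.

4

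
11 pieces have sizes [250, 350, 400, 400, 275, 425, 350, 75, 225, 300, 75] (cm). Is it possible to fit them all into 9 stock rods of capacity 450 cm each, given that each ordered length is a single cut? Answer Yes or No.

A valid assignment using 9 stock rods:
  stock rod 1: 425 = 425
  stock rod 2: 400 = 400
  stock rod 3: 400 = 400
  stock rod 4: 350 + 75 = 425
  stock rod 5: 350 + 75 = 425
  stock rod 6: 300 = 300
  stock rod 7: 275 = 275
  stock rod 8: 250 = 250
  stock rod 9: 225 = 225
Every load is within 450 cm, so 9 stock rods suffice.

Yes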